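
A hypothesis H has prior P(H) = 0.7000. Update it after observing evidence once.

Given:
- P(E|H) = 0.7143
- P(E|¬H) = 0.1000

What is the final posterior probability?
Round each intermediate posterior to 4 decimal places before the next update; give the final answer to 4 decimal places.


Sequential Bayesian updating:

Initial prior: P(H) = 0.7000

Update 1:
  P(E) = 0.7143 × 0.7000 + 0.1000 × 0.3000 = 0.50001000 + 0.03000000 = 0.53001000
  P(H|E) = 0.50001000 / 0.53001000 = 0.9434

Final posterior: 0.9434


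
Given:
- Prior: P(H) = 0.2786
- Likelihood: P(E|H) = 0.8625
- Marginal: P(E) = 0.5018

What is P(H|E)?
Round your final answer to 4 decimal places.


Using Bayes' theorem:

P(H|E) = P(E|H) × P(H) / P(E)
       = 0.8625 × 0.2786 / 0.5018
       = 0.24029250 / 0.5018
       = 0.4789

The evidence strengthens our belief in H.
Prior: 0.2786 → Posterior: 0.4789


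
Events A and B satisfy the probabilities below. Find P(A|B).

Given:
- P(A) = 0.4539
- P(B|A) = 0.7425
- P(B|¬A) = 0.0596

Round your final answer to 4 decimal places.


Bayes' theorem: P(A|B) = P(B|A) × P(A) / P(B)

Step 1: Calculate P(B) using law of total probability
P(B) = P(B|A)P(A) + P(B|¬A)P(¬A)
     = 0.7425 × 0.4539 + 0.0596 × 0.5461
     = 0.33702075 + 0.03254756
     = 0.36956831

Step 2: Apply Bayes' theorem
P(A|B) = P(B|A) × P(A) / P(B)
       = 0.33702075 / 0.36956831
       = 0.9119


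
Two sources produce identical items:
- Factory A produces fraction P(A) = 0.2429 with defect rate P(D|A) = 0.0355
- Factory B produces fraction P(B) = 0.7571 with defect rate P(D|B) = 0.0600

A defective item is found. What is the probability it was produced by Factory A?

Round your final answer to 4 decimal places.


Let A = from Factory A, D = defective

Given:
- P(A) = 0.2429, P(B) = 0.7571
- P(D|A) = 0.0355, P(D|B) = 0.0600

Step 1: Find P(D)
P(D) = P(D|A)P(A) + P(D|B)P(B)
     = 0.0355 × 0.2429 + 0.0600 × 0.7571
     = 0.00862295 + 0.04542600
     = 0.05404895

Step 2: Apply Bayes' theorem
P(A|D) = P(D|A)P(A) / P(D)
       = 0.00862295 / 0.05404895
       = 0.1595


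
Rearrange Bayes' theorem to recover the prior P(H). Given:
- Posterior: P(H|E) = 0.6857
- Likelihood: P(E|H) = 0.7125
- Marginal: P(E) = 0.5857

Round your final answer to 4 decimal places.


From Bayes' theorem: P(H|E) = P(E|H) × P(H) / P(E)

Rearranging for P(H):
P(H) = P(H|E) × P(E) / P(E|H)
     = 0.6857 × 0.5857 / 0.7125
     = 0.40161449 / 0.7125
     = 0.5637


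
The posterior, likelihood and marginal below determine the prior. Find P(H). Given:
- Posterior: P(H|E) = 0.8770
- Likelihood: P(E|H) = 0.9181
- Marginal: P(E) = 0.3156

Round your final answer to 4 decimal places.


From Bayes' theorem: P(H|E) = P(E|H) × P(H) / P(E)

Rearranging for P(H):
P(H) = P(H|E) × P(E) / P(E|H)
     = 0.8770 × 0.3156 / 0.9181
     = 0.27678120 / 0.9181
     = 0.3015


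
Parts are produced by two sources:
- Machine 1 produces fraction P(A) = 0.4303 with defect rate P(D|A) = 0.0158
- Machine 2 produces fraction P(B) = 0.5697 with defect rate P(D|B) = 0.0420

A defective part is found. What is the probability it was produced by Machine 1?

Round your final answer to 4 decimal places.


Let A = from Machine 1, D = defective

Given:
- P(A) = 0.4303, P(B) = 0.5697
- P(D|A) = 0.0158, P(D|B) = 0.0420

Step 1: Find P(D)
P(D) = P(D|A)P(A) + P(D|B)P(B)
     = 0.0158 × 0.4303 + 0.0420 × 0.5697
     = 0.00679874 + 0.02392740
     = 0.03072614

Step 2: Apply Bayes' theorem
P(A|D) = P(D|A)P(A) / P(D)
       = 0.00679874 / 0.03072614
       = 0.2213


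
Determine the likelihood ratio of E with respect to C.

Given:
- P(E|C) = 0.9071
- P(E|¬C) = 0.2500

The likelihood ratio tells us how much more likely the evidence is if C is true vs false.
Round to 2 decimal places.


Likelihood Ratio (LR) = P(E|C) / P(E|¬C)

LR = 0.9071 / 0.2500
   = 3.63

The evidence is 3.63 times more likely if C is true than if C is false.
LR > 1, so observing E raises the odds in favor of C.


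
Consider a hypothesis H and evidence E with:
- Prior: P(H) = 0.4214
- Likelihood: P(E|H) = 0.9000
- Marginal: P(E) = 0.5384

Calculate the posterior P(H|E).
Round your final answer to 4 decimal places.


Using Bayes' theorem:

P(H|E) = P(E|H) × P(H) / P(E)
       = 0.9000 × 0.4214 / 0.5384
       = 0.37926000 / 0.5384
       = 0.7044

The evidence strengthens our belief in H.
Prior: 0.4214 → Posterior: 0.7044


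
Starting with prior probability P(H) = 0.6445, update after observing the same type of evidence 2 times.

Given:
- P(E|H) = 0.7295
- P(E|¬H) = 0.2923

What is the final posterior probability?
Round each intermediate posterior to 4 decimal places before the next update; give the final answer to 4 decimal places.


Sequential Bayesian updating:

Initial prior: P(H) = 0.6445

Update 1:
  P(E) = 0.7295 × 0.6445 + 0.2923 × 0.3555 = 0.47016275 + 0.10391265 = 0.57407540
  P(H|E) = 0.47016275 / 0.57407540 = 0.8190

Update 2:
  P(E) = 0.7295 × 0.8190 + 0.2923 × 0.1810 = 0.59746050 + 0.05290630 = 0.65036680
  P(H|E) = 0.59746050 / 0.65036680 = 0.9187

Final posterior: 0.9187


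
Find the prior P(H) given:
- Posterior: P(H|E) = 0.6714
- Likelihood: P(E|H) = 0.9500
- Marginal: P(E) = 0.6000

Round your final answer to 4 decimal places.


From Bayes' theorem: P(H|E) = P(E|H) × P(H) / P(E)

Rearranging for P(H):
P(H) = P(H|E) × P(E) / P(E|H)
     = 0.6714 × 0.6000 / 0.9500
     = 0.40284000 / 0.9500
     = 0.4240


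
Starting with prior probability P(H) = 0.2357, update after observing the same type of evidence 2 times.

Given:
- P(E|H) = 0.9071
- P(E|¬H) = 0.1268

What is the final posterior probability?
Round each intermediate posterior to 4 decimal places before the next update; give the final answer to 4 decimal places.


Sequential Bayesian updating:

Initial prior: P(H) = 0.2357

Update 1:
  P(E) = 0.9071 × 0.2357 + 0.1268 × 0.7643 = 0.21380347 + 0.09691324 = 0.31071671
  P(H|E) = 0.21380347 / 0.31071671 = 0.6881

Update 2:
  P(E) = 0.9071 × 0.6881 + 0.1268 × 0.3119 = 0.62417551 + 0.03954892 = 0.66372443
  P(H|E) = 0.62417551 / 0.66372443 = 0.9404

Final posterior: 0.9404


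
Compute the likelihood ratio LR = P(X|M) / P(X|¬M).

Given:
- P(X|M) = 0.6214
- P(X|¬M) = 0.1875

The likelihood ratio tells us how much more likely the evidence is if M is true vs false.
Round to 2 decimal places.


Likelihood Ratio (LR) = P(X|M) / P(X|¬M)

LR = 0.6214 / 0.1875
   = 3.31

The evidence is 3.31 times more likely if M is true than if M is false.
Since LR > 1, the evidence supports M over ¬M.


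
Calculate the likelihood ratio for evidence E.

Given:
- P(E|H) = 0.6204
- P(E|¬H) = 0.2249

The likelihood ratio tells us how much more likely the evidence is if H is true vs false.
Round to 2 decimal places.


Likelihood Ratio (LR) = P(E|H) / P(E|¬H)

LR = 0.6204 / 0.2249
   = 2.76

The evidence is 2.76 times more likely if H is true than if H is false.
LR > 1, so observing E raises the odds in favor of H.


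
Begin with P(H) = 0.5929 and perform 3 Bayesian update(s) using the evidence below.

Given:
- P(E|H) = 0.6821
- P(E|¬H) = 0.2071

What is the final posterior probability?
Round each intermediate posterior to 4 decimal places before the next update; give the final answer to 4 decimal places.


Sequential Bayesian updating:

Initial prior: P(H) = 0.5929

Update 1:
  P(E) = 0.6821 × 0.5929 + 0.2071 × 0.4071 = 0.40441709 + 0.08431041 = 0.48872750
  P(H|E) = 0.40441709 / 0.48872750 = 0.8275

Update 2:
  P(E) = 0.6821 × 0.8275 + 0.2071 × 0.1725 = 0.56443775 + 0.03572475 = 0.60016250
  P(H|E) = 0.56443775 / 0.60016250 = 0.9405

Update 3:
  P(E) = 0.6821 × 0.9405 + 0.2071 × 0.0595 = 0.64151505 + 0.01232245 = 0.65383750
  P(H|E) = 0.64151505 / 0.65383750 = 0.9812

Final posterior: 0.9812


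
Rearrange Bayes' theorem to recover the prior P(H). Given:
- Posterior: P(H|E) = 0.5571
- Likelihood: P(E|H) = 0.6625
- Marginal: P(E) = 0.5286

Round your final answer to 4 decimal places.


From Bayes' theorem: P(H|E) = P(E|H) × P(H) / P(E)

Rearranging for P(H):
P(H) = P(H|E) × P(E) / P(E|H)
     = 0.5571 × 0.5286 / 0.6625
     = 0.29448306 / 0.6625
     = 0.4445


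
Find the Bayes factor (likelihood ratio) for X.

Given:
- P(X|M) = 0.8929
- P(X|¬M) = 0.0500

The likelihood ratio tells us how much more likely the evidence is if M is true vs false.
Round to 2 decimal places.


Likelihood Ratio (LR) = P(X|M) / P(X|¬M)

LR = 0.8929 / 0.0500
   = 17.86

The evidence is 17.86 times more likely if M is true than if M is false.
Because LR exceeds 1, X is evidence for M.


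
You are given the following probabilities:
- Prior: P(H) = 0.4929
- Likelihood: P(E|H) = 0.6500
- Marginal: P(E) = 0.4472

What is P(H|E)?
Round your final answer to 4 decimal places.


Using Bayes' theorem:

P(H|E) = P(E|H) × P(H) / P(E)
       = 0.6500 × 0.4929 / 0.4472
       = 0.32038500 / 0.4472
       = 0.7164

The evidence strengthens our belief in H.
Prior: 0.4929 → Posterior: 0.7164


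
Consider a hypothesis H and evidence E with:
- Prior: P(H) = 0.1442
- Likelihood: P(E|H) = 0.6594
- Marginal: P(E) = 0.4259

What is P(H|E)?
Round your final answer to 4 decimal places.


Using Bayes' theorem:

P(H|E) = P(E|H) × P(H) / P(E)
       = 0.6594 × 0.1442 / 0.4259
       = 0.09508548 / 0.4259
       = 0.2233

The evidence strengthens our belief in H.
Prior: 0.1442 → Posterior: 0.2233


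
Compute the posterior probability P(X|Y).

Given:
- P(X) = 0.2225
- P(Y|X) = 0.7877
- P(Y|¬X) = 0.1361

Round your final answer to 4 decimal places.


Bayes' theorem: P(X|Y) = P(Y|X) × P(X) / P(Y)

Step 1: Calculate P(Y) using law of total probability
P(Y) = P(Y|X)P(X) + P(Y|¬X)P(¬X)
     = 0.7877 × 0.2225 + 0.1361 × 0.7775
     = 0.17526325 + 0.10581775
     = 0.28108100

Step 2: Apply Bayes' theorem
P(X|Y) = P(Y|X) × P(X) / P(Y)
       = 0.17526325 / 0.28108100
       = 0.6235


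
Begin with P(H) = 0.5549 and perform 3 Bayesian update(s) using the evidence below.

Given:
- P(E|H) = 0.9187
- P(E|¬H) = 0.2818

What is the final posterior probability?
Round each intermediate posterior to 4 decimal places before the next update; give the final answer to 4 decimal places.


Sequential Bayesian updating:

Initial prior: P(H) = 0.5549

Update 1:
  P(E) = 0.9187 × 0.5549 + 0.2818 × 0.4451 = 0.50978663 + 0.12542918 = 0.63521581
  P(H|E) = 0.50978663 / 0.63521581 = 0.8025

Update 2:
  P(E) = 0.9187 × 0.8025 + 0.2818 × 0.1975 = 0.73725675 + 0.05565550 = 0.79291225
  P(H|E) = 0.73725675 / 0.79291225 = 0.9298

Update 3:
  P(E) = 0.9187 × 0.9298 + 0.2818 × 0.0702 = 0.85420726 + 0.01978236 = 0.87398962
  P(H|E) = 0.85420726 / 0.87398962 = 0.9774

Final posterior: 0.9774


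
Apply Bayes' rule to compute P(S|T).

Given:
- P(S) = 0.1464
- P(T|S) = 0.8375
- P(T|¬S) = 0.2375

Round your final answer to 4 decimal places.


Bayes' theorem: P(S|T) = P(T|S) × P(S) / P(T)

Step 1: Calculate P(T) using law of total probability
P(T) = P(T|S)P(S) + P(T|¬S)P(¬S)
     = 0.8375 × 0.1464 + 0.2375 × 0.8536
     = 0.12261000 + 0.20273000
     = 0.32534000

Step 2: Apply Bayes' theorem
P(S|T) = P(T|S) × P(S) / P(T)
       = 0.12261000 / 0.32534000
       = 0.3769


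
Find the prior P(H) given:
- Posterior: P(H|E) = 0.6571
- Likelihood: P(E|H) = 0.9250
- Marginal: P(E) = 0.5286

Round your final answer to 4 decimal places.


From Bayes' theorem: P(H|E) = P(E|H) × P(H) / P(E)

Rearranging for P(H):
P(H) = P(H|E) × P(E) / P(E|H)
     = 0.6571 × 0.5286 / 0.9250
     = 0.34734306 / 0.9250
     = 0.3755


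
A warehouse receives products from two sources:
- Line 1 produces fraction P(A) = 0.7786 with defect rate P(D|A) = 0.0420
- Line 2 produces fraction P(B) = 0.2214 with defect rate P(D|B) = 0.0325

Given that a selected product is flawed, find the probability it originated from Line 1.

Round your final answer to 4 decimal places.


Let A = from Line 1, D = flawed

Given:
- P(A) = 0.7786, P(B) = 0.2214
- P(D|A) = 0.0420, P(D|B) = 0.0325

Step 1: Find P(D)
P(D) = P(D|A)P(A) + P(D|B)P(B)
     = 0.0420 × 0.7786 + 0.0325 × 0.2214
     = 0.03270120 + 0.00719550
     = 0.03989670

Step 2: Apply Bayes' theorem
P(A|D) = P(D|A)P(A) / P(D)
       = 0.03270120 / 0.03989670
       = 0.8196


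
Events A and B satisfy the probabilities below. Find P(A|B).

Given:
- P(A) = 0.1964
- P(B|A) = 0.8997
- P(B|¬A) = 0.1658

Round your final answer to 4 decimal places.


Bayes' theorem: P(A|B) = P(B|A) × P(A) / P(B)

Step 1: Calculate P(B) using law of total probability
P(B) = P(B|A)P(A) + P(B|¬A)P(¬A)
     = 0.8997 × 0.1964 + 0.1658 × 0.8036
     = 0.17670108 + 0.13323688
     = 0.30993796

Step 2: Apply Bayes' theorem
P(A|B) = P(B|A) × P(A) / P(B)
       = 0.17670108 / 0.30993796
       = 0.5701


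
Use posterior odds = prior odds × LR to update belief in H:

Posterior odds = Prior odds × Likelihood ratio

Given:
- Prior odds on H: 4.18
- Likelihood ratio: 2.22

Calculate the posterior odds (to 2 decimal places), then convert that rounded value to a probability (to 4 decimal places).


Step 1: Calculate posterior odds
Posterior odds = Prior odds × LR
               = 4.18 × 2.22
               = 9.28

Step 2: Convert to probability
P(H|E) = Posterior odds / (1 + Posterior odds)
       = 9.28 / (1 + 9.28)
       = 9.28 / 10.28
       = 0.9027

The evidence increased P(H) from 0.8069 to 0.9027.


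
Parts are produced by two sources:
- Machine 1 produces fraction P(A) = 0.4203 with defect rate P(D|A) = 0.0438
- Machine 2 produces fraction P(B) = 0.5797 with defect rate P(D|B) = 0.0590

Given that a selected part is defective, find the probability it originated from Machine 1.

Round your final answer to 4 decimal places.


Let A = from Machine 1, D = defective

Given:
- P(A) = 0.4203, P(B) = 0.5797
- P(D|A) = 0.0438, P(D|B) = 0.0590

Step 1: Find P(D)
P(D) = P(D|A)P(A) + P(D|B)P(B)
     = 0.0438 × 0.4203 + 0.0590 × 0.5797
     = 0.01840914 + 0.03420230
     = 0.05261144

Step 2: Apply Bayes' theorem
P(A|D) = P(D|A)P(A) / P(D)
       = 0.01840914 / 0.05261144
       = 0.3499


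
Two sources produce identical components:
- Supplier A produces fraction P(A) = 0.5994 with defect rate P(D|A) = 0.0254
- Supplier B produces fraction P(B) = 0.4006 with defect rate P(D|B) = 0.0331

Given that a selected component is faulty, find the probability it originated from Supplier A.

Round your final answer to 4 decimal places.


Let A = from Supplier A, D = faulty

Given:
- P(A) = 0.5994, P(B) = 0.4006
- P(D|A) = 0.0254, P(D|B) = 0.0331

Step 1: Find P(D)
P(D) = P(D|A)P(A) + P(D|B)P(B)
     = 0.0254 × 0.5994 + 0.0331 × 0.4006
     = 0.01522476 + 0.01325986
     = 0.02848462

Step 2: Apply Bayes' theorem
P(A|D) = P(D|A)P(A) / P(D)
       = 0.01522476 / 0.02848462
       = 0.5345


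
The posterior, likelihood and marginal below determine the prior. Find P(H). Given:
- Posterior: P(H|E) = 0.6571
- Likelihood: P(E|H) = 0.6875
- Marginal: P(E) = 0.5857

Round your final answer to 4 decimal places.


From Bayes' theorem: P(H|E) = P(E|H) × P(H) / P(E)

Rearranging for P(H):
P(H) = P(H|E) × P(E) / P(E|H)
     = 0.6571 × 0.5857 / 0.6875
     = 0.38486347 / 0.6875
     = 0.5598


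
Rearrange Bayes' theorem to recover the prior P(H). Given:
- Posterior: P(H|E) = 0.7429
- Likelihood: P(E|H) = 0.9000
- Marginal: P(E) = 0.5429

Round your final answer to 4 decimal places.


From Bayes' theorem: P(H|E) = P(E|H) × P(H) / P(E)

Rearranging for P(H):
P(H) = P(H|E) × P(E) / P(E|H)
     = 0.7429 × 0.5429 / 0.9000
     = 0.40332041 / 0.9000
     = 0.4481


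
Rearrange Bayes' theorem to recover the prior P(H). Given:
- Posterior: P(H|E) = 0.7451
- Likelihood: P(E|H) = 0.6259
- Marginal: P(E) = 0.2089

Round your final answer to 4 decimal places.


From Bayes' theorem: P(H|E) = P(E|H) × P(H) / P(E)

Rearranging for P(H):
P(H) = P(H|E) × P(E) / P(E|H)
     = 0.7451 × 0.2089 / 0.6259
     = 0.15565139 / 0.6259
     = 0.2487


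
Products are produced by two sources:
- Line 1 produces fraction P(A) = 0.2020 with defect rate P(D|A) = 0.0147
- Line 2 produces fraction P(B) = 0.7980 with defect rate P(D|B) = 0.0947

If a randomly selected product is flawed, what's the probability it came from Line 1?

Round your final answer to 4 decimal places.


Let A = from Line 1, D = flawed

Given:
- P(A) = 0.2020, P(B) = 0.7980
- P(D|A) = 0.0147, P(D|B) = 0.0947

Step 1: Find P(D)
P(D) = P(D|A)P(A) + P(D|B)P(B)
     = 0.0147 × 0.2020 + 0.0947 × 0.7980
     = 0.00296940 + 0.07557060
     = 0.07854000

Step 2: Apply Bayes' theorem
P(A|D) = P(D|A)P(A) / P(D)
       = 0.00296940 / 0.07854000
       = 0.0378


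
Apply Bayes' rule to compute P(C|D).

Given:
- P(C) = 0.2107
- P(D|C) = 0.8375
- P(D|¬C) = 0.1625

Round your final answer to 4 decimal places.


Bayes' theorem: P(C|D) = P(D|C) × P(C) / P(D)

Step 1: Calculate P(D) using law of total probability
P(D) = P(D|C)P(C) + P(D|¬C)P(¬C)
     = 0.8375 × 0.2107 + 0.1625 × 0.7893
     = 0.17646125 + 0.12826125
     = 0.30472250

Step 2: Apply Bayes' theorem
P(C|D) = P(D|C) × P(C) / P(D)
       = 0.17646125 / 0.30472250
       = 0.5791


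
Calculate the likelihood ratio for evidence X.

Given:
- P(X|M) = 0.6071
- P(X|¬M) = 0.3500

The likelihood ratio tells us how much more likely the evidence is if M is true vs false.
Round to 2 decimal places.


Likelihood Ratio (LR) = P(X|M) / P(X|¬M)

LR = 0.6071 / 0.3500
   = 1.73

The evidence is 1.73 times more likely if M is true than if M is false.
Since LR > 1, the evidence supports M over ¬M.


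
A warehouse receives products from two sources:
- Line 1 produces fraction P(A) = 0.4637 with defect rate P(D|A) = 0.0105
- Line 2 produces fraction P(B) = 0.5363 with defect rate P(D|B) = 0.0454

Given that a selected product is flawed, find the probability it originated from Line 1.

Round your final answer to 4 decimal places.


Let A = from Line 1, D = flawed

Given:
- P(A) = 0.4637, P(B) = 0.5363
- P(D|A) = 0.0105, P(D|B) = 0.0454

Step 1: Find P(D)
P(D) = P(D|A)P(A) + P(D|B)P(B)
     = 0.0105 × 0.4637 + 0.0454 × 0.5363
     = 0.00486885 + 0.02434802
     = 0.02921687

Step 2: Apply Bayes' theorem
P(A|D) = P(D|A)P(A) / P(D)
       = 0.00486885 / 0.02921687
       = 0.1666


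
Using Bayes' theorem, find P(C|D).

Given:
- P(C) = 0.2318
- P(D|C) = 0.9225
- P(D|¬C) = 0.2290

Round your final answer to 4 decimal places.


Bayes' theorem: P(C|D) = P(D|C) × P(C) / P(D)

Step 1: Calculate P(D) using law of total probability
P(D) = P(D|C)P(C) + P(D|¬C)P(¬C)
     = 0.9225 × 0.2318 + 0.2290 × 0.7682
     = 0.21383550 + 0.17591780
     = 0.38975330

Step 2: Apply Bayes' theorem
P(C|D) = P(D|C) × P(C) / P(D)
       = 0.21383550 / 0.38975330
       = 0.5486


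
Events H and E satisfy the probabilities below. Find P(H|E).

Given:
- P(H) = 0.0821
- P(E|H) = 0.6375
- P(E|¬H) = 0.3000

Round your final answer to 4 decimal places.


Bayes' theorem: P(H|E) = P(E|H) × P(H) / P(E)

Step 1: Calculate P(E) using law of total probability
P(E) = P(E|H)P(H) + P(E|¬H)P(¬H)
     = 0.6375 × 0.0821 + 0.3000 × 0.9179
     = 0.05233875 + 0.27537000
     = 0.32770875

Step 2: Apply Bayes' theorem
P(H|E) = P(E|H) × P(H) / P(E)
       = 0.05233875 / 0.32770875
       = 0.1597


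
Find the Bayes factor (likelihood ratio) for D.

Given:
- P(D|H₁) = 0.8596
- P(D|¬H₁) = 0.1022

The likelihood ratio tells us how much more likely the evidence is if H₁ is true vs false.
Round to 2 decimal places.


Likelihood Ratio (LR) = P(D|H₁) / P(D|¬H₁)

LR = 0.8596 / 0.1022
   = 8.41

The evidence is 8.41 times more likely if H₁ is true than if H₁ is false.
LR > 1, so observing D raises the odds in favor of H₁.


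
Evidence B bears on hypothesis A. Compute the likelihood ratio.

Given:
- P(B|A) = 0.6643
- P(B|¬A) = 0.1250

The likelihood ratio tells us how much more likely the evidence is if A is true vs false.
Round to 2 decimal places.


Likelihood Ratio (LR) = P(B|A) / P(B|¬A)

LR = 0.6643 / 0.1250
   = 5.31

The evidence is 5.31 times more likely if A is true than if A is false.
Since LR > 1, the evidence supports A over ¬A.


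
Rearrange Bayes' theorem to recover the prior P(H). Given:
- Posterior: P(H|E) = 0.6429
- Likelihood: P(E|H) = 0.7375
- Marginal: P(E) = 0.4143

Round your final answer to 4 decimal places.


From Bayes' theorem: P(H|E) = P(E|H) × P(H) / P(E)

Rearranging for P(H):
P(H) = P(H|E) × P(E) / P(E|H)
     = 0.6429 × 0.4143 / 0.7375
     = 0.26635347 / 0.7375
     = 0.3612


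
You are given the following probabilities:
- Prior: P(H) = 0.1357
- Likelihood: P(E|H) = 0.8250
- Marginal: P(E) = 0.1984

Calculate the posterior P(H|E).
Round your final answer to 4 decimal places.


Using Bayes' theorem:

P(H|E) = P(E|H) × P(H) / P(E)
       = 0.8250 × 0.1357 / 0.1984
       = 0.11195250 / 0.1984
       = 0.5643

The evidence strengthens our belief in H.
Prior: 0.1357 → Posterior: 0.5643


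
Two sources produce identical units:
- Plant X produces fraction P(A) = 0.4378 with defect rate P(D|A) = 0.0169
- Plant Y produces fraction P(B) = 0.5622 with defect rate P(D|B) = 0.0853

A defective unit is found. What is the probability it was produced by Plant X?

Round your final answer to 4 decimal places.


Let A = from Plant X, D = defective

Given:
- P(A) = 0.4378, P(B) = 0.5622
- P(D|A) = 0.0169, P(D|B) = 0.0853

Step 1: Find P(D)
P(D) = P(D|A)P(A) + P(D|B)P(B)
     = 0.0169 × 0.4378 + 0.0853 × 0.5622
     = 0.00739882 + 0.04795566
     = 0.05535448

Step 2: Apply Bayes' theorem
P(A|D) = P(D|A)P(A) / P(D)
       = 0.00739882 / 0.05535448
       = 0.1337


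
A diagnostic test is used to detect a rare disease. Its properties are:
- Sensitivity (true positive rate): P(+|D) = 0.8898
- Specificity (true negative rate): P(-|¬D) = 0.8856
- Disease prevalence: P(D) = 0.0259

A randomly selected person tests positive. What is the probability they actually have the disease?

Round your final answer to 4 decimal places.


Let D = has disease, + = positive test

Given:
- P(D) = 0.0259 (prevalence)
- P(+|D) = 0.8898 (sensitivity)
- P(-|¬D) = 0.8856 (specificity)
- P(+|¬D) = 0.1144 (false positive rate = 1 - specificity)

Step 1: Find P(+)
P(+) = P(+|D)P(D) + P(+|¬D)P(¬D)
     = 0.8898 × 0.0259 + 0.1144 × 0.9741
     = 0.02304582 + 0.11143704
     = 0.13448286

Step 2: Apply Bayes' theorem for P(D|+)
P(D|+) = P(+|D)P(D) / P(+)
       = 0.02304582 / 0.13448286
       = 0.1714


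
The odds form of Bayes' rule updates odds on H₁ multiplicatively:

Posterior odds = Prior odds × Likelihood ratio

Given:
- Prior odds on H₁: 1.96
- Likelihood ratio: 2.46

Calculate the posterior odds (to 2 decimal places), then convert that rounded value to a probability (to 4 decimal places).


Step 1: Calculate posterior odds
Posterior odds = Prior odds × LR
               = 1.96 × 2.46
               = 4.82

Step 2: Convert to probability
P(H₁|E) = Posterior odds / (1 + Posterior odds)
       = 4.82 / (1 + 4.82)
       = 4.82 / 5.82
       = 0.8282

The evidence increased P(H₁) from 0.6622 to 0.8282.


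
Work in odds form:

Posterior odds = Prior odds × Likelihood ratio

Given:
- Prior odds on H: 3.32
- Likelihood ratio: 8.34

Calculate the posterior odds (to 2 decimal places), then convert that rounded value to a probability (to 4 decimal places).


Step 1: Calculate posterior odds
Posterior odds = Prior odds × LR
               = 3.32 × 8.34
               = 27.69

Step 2: Convert to probability
P(H|E) = Posterior odds / (1 + Posterior odds)
       = 27.69 / (1 + 27.69)
       = 27.69 / 28.69
       = 0.9651

The evidence increased P(H) from 0.7685 to 0.9651.


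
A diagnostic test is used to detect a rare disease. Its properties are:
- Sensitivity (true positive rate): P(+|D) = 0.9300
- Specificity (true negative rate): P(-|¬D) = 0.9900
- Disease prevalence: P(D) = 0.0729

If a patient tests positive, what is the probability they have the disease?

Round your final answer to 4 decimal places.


Let D = has disease, + = positive test

Given:
- P(D) = 0.0729 (prevalence)
- P(+|D) = 0.9300 (sensitivity)
- P(-|¬D) = 0.9900 (specificity)
- P(+|¬D) = 0.0100 (false positive rate = 1 - specificity)

Step 1: Find P(+)
P(+) = P(+|D)P(D) + P(+|¬D)P(¬D)
     = 0.9300 × 0.0729 + 0.0100 × 0.9271
     = 0.06779700 + 0.00927100
     = 0.07706800

Step 2: Apply Bayes' theorem for P(D|+)
P(D|+) = P(+|D)P(D) / P(+)
       = 0.06779700 / 0.07706800
       = 0.8797


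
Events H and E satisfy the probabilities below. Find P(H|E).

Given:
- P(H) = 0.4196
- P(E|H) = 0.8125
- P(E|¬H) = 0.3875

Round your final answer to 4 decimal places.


Bayes' theorem: P(H|E) = P(E|H) × P(H) / P(E)

Step 1: Calculate P(E) using law of total probability
P(E) = P(E|H)P(H) + P(E|¬H)P(¬H)
     = 0.8125 × 0.4196 + 0.3875 × 0.5804
     = 0.34092500 + 0.22490500
     = 0.56583000

Step 2: Apply Bayes' theorem
P(H|E) = P(E|H) × P(H) / P(E)
       = 0.34092500 / 0.56583000
       = 0.6025


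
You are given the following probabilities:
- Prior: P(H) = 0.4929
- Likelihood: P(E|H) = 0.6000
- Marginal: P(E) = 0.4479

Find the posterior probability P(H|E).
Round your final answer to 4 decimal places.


Using Bayes' theorem:

P(H|E) = P(E|H) × P(H) / P(E)
       = 0.6000 × 0.4929 / 0.4479
       = 0.29574000 / 0.4479
       = 0.6603

The evidence strengthens our belief in H.
Prior: 0.4929 → Posterior: 0.6603


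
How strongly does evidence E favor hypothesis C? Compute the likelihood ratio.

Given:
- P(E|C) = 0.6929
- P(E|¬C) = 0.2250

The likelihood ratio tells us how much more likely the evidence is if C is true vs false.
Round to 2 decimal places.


Likelihood Ratio (LR) = P(E|C) / P(E|¬C)

LR = 0.6929 / 0.2250
   = 3.08

The evidence is 3.08 times more likely if C is true than if C is false.
Since LR > 1, the evidence supports C over ¬C.


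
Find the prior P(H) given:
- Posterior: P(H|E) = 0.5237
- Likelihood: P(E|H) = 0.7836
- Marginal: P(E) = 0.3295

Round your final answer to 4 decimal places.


From Bayes' theorem: P(H|E) = P(E|H) × P(H) / P(E)

Rearranging for P(H):
P(H) = P(H|E) × P(E) / P(E|H)
     = 0.5237 × 0.3295 / 0.7836
     = 0.17255915 / 0.7836
     = 0.2202


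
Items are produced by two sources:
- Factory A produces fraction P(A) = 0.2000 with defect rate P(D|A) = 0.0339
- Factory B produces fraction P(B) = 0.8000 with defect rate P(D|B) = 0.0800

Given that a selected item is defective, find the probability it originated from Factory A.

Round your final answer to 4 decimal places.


Let A = from Factory A, D = defective

Given:
- P(A) = 0.2000, P(B) = 0.8000
- P(D|A) = 0.0339, P(D|B) = 0.0800

Step 1: Find P(D)
P(D) = P(D|A)P(A) + P(D|B)P(B)
     = 0.0339 × 0.2000 + 0.0800 × 0.8000
     = 0.00678000 + 0.06400000
     = 0.07078000

Step 2: Apply Bayes' theorem
P(A|D) = P(D|A)P(A) / P(D)
       = 0.00678000 / 0.07078000
       = 0.0958


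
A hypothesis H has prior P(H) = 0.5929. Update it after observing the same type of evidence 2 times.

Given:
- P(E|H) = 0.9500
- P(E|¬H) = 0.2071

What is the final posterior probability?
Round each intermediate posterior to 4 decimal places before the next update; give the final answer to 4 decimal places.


Sequential Bayesian updating:

Initial prior: P(H) = 0.5929

Update 1:
  P(E) = 0.9500 × 0.5929 + 0.2071 × 0.4071 = 0.56325500 + 0.08431041 = 0.64756541
  P(H|E) = 0.56325500 / 0.64756541 = 0.8698

Update 2:
  P(E) = 0.9500 × 0.8698 + 0.2071 × 0.1302 = 0.82631000 + 0.02696442 = 0.85327442
  P(H|E) = 0.82631000 / 0.85327442 = 0.9684

Final posterior: 0.9684


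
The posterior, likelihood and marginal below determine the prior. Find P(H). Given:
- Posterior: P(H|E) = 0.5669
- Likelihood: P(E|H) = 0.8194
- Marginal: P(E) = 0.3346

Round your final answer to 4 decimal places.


From Bayes' theorem: P(H|E) = P(E|H) × P(H) / P(E)

Rearranging for P(H):
P(H) = P(H|E) × P(E) / P(E|H)
     = 0.5669 × 0.3346 / 0.8194
     = 0.18968474 / 0.8194
     = 0.2315


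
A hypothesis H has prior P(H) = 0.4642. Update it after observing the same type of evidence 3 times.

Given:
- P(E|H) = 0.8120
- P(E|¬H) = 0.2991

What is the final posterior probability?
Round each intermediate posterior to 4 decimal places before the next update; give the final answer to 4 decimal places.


Sequential Bayesian updating:

Initial prior: P(H) = 0.4642

Update 1:
  P(E) = 0.8120 × 0.4642 + 0.2991 × 0.5358 = 0.37693040 + 0.16025778 = 0.53718818
  P(H|E) = 0.37693040 / 0.53718818 = 0.7017

Update 2:
  P(E) = 0.8120 × 0.7017 + 0.2991 × 0.2983 = 0.56978040 + 0.08922153 = 0.65900193
  P(H|E) = 0.56978040 / 0.65900193 = 0.8646

Update 3:
  P(E) = 0.8120 × 0.8646 + 0.2991 × 0.1354 = 0.70205520 + 0.04049814 = 0.74255334
  P(H|E) = 0.70205520 / 0.74255334 = 0.9455

Final posterior: 0.9455


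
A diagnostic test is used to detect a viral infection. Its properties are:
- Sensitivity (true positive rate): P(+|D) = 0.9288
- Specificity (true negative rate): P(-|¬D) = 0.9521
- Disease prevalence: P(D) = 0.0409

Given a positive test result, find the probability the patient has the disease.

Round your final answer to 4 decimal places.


Let D = has disease, + = positive test

Given:
- P(D) = 0.0409 (prevalence)
- P(+|D) = 0.9288 (sensitivity)
- P(-|¬D) = 0.9521 (specificity)
- P(+|¬D) = 0.0479 (false positive rate = 1 - specificity)

Step 1: Find P(+)
P(+) = P(+|D)P(D) + P(+|¬D)P(¬D)
     = 0.9288 × 0.0409 + 0.0479 × 0.9591
     = 0.03798792 + 0.04594089
     = 0.08392881

Step 2: Apply Bayes' theorem for P(D|+)
P(D|+) = P(+|D)P(D) / P(+)
       = 0.03798792 / 0.08392881
       = 0.4526


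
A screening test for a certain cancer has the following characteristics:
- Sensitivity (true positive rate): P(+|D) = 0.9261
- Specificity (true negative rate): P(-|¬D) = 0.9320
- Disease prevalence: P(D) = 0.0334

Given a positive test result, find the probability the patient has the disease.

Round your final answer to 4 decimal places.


Let D = has disease, + = positive test

Given:
- P(D) = 0.0334 (prevalence)
- P(+|D) = 0.9261 (sensitivity)
- P(-|¬D) = 0.9320 (specificity)
- P(+|¬D) = 0.0680 (false positive rate = 1 - specificity)

Step 1: Find P(+)
P(+) = P(+|D)P(D) + P(+|¬D)P(¬D)
     = 0.9261 × 0.0334 + 0.0680 × 0.9666
     = 0.03093174 + 0.06572880
     = 0.09666054

Step 2: Apply Bayes' theorem for P(D|+)
P(D|+) = P(+|D)P(D) / P(+)
       = 0.03093174 / 0.09666054
       = 0.3200


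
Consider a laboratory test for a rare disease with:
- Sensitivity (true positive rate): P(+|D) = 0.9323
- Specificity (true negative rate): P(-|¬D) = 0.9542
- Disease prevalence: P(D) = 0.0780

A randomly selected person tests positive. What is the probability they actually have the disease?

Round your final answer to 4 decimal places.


Let D = has disease, + = positive test

Given:
- P(D) = 0.0780 (prevalence)
- P(+|D) = 0.9323 (sensitivity)
- P(-|¬D) = 0.9542 (specificity)
- P(+|¬D) = 0.0458 (false positive rate = 1 - specificity)

Step 1: Find P(+)
P(+) = P(+|D)P(D) + P(+|¬D)P(¬D)
     = 0.9323 × 0.0780 + 0.0458 × 0.9220
     = 0.07271940 + 0.04222760
     = 0.11494700

Step 2: Apply Bayes' theorem for P(D|+)
P(D|+) = P(+|D)P(D) / P(+)
       = 0.07271940 / 0.11494700
       = 0.6326


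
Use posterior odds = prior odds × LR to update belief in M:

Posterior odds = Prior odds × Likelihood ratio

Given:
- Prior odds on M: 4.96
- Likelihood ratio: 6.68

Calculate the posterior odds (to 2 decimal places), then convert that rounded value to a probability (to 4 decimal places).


Step 1: Calculate posterior odds
Posterior odds = Prior odds × LR
               = 4.96 × 6.68
               = 33.13

Step 2: Convert to probability
P(M|E) = Posterior odds / (1 + Posterior odds)
       = 33.13 / (1 + 33.13)
       = 33.13 / 34.13
       = 0.9707

The evidence increased P(M) from 0.8322 to 0.9707.


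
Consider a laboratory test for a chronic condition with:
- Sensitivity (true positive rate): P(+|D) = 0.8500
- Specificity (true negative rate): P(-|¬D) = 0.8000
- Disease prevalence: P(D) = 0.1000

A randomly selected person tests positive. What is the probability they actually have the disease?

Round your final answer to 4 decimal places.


Let D = has disease, + = positive test

Given:
- P(D) = 0.1000 (prevalence)
- P(+|D) = 0.8500 (sensitivity)
- P(-|¬D) = 0.8000 (specificity)
- P(+|¬D) = 0.2000 (false positive rate = 1 - specificity)

Step 1: Find P(+)
P(+) = P(+|D)P(D) + P(+|¬D)P(¬D)
     = 0.8500 × 0.1000 + 0.2000 × 0.9000
     = 0.08500000 + 0.18000000
     = 0.26500000

Step 2: Apply Bayes' theorem for P(D|+)
P(D|+) = P(+|D)P(D) / P(+)
       = 0.08500000 / 0.26500000
       = 0.3208


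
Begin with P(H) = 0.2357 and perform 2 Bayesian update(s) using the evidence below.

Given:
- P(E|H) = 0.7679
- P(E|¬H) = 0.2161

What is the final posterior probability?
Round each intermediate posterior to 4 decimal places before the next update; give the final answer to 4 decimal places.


Sequential Bayesian updating:

Initial prior: P(H) = 0.2357

Update 1:
  P(E) = 0.7679 × 0.2357 + 0.2161 × 0.7643 = 0.18099403 + 0.16516523 = 0.34615926
  P(H|E) = 0.18099403 / 0.34615926 = 0.5229

Update 2:
  P(E) = 0.7679 × 0.5229 + 0.2161 × 0.4771 = 0.40153491 + 0.10310131 = 0.50463622
  P(H|E) = 0.40153491 / 0.50463622 = 0.7957

Final posterior: 0.7957


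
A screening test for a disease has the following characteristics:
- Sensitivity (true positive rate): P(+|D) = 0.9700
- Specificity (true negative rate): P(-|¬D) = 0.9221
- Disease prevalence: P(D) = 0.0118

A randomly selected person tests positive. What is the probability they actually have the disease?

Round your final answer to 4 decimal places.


Let D = has disease, + = positive test

Given:
- P(D) = 0.0118 (prevalence)
- P(+|D) = 0.9700 (sensitivity)
- P(-|¬D) = 0.9221 (specificity)
- P(+|¬D) = 0.0779 (false positive rate = 1 - specificity)

Step 1: Find P(+)
P(+) = P(+|D)P(D) + P(+|¬D)P(¬D)
     = 0.9700 × 0.0118 + 0.0779 × 0.9882
     = 0.01144600 + 0.07698078
     = 0.08842678

Step 2: Apply Bayes' theorem for P(D|+)
P(D|+) = P(+|D)P(D) / P(+)
       = 0.01144600 / 0.08842678
       = 0.1294


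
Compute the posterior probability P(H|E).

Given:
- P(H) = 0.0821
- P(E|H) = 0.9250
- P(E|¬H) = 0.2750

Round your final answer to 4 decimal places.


Bayes' theorem: P(H|E) = P(E|H) × P(H) / P(E)

Step 1: Calculate P(E) using law of total probability
P(E) = P(E|H)P(H) + P(E|¬H)P(¬H)
     = 0.9250 × 0.0821 + 0.2750 × 0.9179
     = 0.07594250 + 0.25242250
     = 0.32836500

Step 2: Apply Bayes' theorem
P(H|E) = P(E|H) × P(H) / P(E)
       = 0.07594250 / 0.32836500
       = 0.2313


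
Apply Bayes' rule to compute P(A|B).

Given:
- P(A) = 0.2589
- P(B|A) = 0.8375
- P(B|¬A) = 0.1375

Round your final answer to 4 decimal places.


Bayes' theorem: P(A|B) = P(B|A) × P(A) / P(B)

Step 1: Calculate P(B) using law of total probability
P(B) = P(B|A)P(A) + P(B|¬A)P(¬A)
     = 0.8375 × 0.2589 + 0.1375 × 0.7411
     = 0.21682875 + 0.10190125
     = 0.31873000

Step 2: Apply Bayes' theorem
P(A|B) = P(B|A) × P(A) / P(B)
       = 0.21682875 / 0.31873000
       = 0.6803


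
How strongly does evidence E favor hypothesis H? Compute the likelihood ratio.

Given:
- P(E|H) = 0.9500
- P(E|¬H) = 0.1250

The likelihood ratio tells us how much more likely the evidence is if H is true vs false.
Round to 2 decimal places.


Likelihood Ratio (LR) = P(E|H) / P(E|¬H)

LR = 0.9500 / 0.1250
   = 7.60

The evidence is 7.60 times more likely if H is true than if H is false.
Since LR > 1, the evidence supports H over ¬H.


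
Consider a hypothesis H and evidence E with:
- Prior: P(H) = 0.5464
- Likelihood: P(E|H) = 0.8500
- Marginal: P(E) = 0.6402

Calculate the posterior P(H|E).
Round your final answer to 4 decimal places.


Using Bayes' theorem:

P(H|E) = P(E|H) × P(H) / P(E)
       = 0.8500 × 0.5464 / 0.6402
       = 0.46444000 / 0.6402
       = 0.7255

The evidence strengthens our belief in H.
Prior: 0.5464 → Posterior: 0.7255


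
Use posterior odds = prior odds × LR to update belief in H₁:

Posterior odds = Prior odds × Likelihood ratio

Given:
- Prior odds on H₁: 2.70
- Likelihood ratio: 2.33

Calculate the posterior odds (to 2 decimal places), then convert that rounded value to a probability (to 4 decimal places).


Step 1: Calculate posterior odds
Posterior odds = Prior odds × LR
               = 2.70 × 2.33
               = 6.29

Step 2: Convert to probability
P(H₁|E) = Posterior odds / (1 + Posterior odds)
       = 6.29 / (1 + 6.29)
       = 6.29 / 7.29
       = 0.8628

The evidence increased P(H₁) from 0.7297 to 0.8628.


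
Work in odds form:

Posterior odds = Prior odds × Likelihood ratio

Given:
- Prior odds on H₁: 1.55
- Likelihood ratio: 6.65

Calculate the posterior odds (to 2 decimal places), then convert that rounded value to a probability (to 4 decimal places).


Step 1: Calculate posterior odds
Posterior odds = Prior odds × LR
               = 1.55 × 6.65
               = 10.31

Step 2: Convert to probability
P(H₁|E) = Posterior odds / (1 + Posterior odds)
       = 10.31 / (1 + 10.31)
       = 10.31 / 11.31
       = 0.9116

The evidence increased P(H₁) from 0.6078 to 0.9116.


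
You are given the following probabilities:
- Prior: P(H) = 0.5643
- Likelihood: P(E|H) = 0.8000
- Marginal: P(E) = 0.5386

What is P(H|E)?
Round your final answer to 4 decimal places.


Using Bayes' theorem:

P(H|E) = P(E|H) × P(H) / P(E)
       = 0.8000 × 0.5643 / 0.5386
       = 0.45144000 / 0.5386
       = 0.8382

The evidence strengthens our belief in H.
Prior: 0.5643 → Posterior: 0.8382


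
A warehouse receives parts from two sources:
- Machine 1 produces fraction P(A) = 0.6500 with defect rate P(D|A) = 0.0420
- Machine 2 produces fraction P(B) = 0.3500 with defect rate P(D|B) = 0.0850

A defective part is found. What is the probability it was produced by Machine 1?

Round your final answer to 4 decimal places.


Let A = from Machine 1, D = defective

Given:
- P(A) = 0.6500, P(B) = 0.3500
- P(D|A) = 0.0420, P(D|B) = 0.0850

Step 1: Find P(D)
P(D) = P(D|A)P(A) + P(D|B)P(B)
     = 0.0420 × 0.6500 + 0.0850 × 0.3500
     = 0.02730000 + 0.02975000
     = 0.05705000

Step 2: Apply Bayes' theorem
P(A|D) = P(D|A)P(A) / P(D)
       = 0.02730000 / 0.05705000
       = 0.4785


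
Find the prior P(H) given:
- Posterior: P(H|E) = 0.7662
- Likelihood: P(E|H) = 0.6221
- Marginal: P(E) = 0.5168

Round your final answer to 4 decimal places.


From Bayes' theorem: P(H|E) = P(E|H) × P(H) / P(E)

Rearranging for P(H):
P(H) = P(H|E) × P(E) / P(E|H)
     = 0.7662 × 0.5168 / 0.6221
     = 0.39597216 / 0.6221
     = 0.6365


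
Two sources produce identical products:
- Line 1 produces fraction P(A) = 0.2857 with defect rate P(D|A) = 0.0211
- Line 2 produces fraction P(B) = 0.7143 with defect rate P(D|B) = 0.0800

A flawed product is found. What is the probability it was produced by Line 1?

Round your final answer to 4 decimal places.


Let A = from Line 1, D = flawed

Given:
- P(A) = 0.2857, P(B) = 0.7143
- P(D|A) = 0.0211, P(D|B) = 0.0800

Step 1: Find P(D)
P(D) = P(D|A)P(A) + P(D|B)P(B)
     = 0.0211 × 0.2857 + 0.0800 × 0.7143
     = 0.00602827 + 0.05714400
     = 0.06317227

Step 2: Apply Bayes' theorem
P(A|D) = P(D|A)P(A) / P(D)
       = 0.00602827 / 0.06317227
       = 0.0954


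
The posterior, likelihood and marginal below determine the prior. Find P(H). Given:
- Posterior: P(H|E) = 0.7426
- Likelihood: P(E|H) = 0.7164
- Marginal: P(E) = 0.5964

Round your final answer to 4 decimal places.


From Bayes' theorem: P(H|E) = P(E|H) × P(H) / P(E)

Rearranging for P(H):
P(H) = P(H|E) × P(E) / P(E|H)
     = 0.7426 × 0.5964 / 0.7164
     = 0.44288664 / 0.7164
     = 0.6182


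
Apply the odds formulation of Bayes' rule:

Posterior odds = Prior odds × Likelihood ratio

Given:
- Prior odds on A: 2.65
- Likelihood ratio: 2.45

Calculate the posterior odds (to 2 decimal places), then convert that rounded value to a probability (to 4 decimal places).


Step 1: Calculate posterior odds
Posterior odds = Prior odds × LR
               = 2.65 × 2.45
               = 6.49

Step 2: Convert to probability
P(A|E) = Posterior odds / (1 + Posterior odds)
       = 6.49 / (1 + 6.49)
       = 6.49 / 7.49
       = 0.8665

The evidence increased P(A) from 0.7260 to 0.8665.
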